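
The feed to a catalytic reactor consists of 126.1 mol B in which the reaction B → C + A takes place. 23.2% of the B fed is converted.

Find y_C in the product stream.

B reacted = 0.232 × 126.1 = 29.26 mol; ν_B = −1, so ξ = 29.26/1 = 29.26 mol.
Outlet amounts (n = n₀ + ν ξ):
  B: 126.1 − 1(29.26) = 96.84
  C: 0 + 1(29.26) = 29.26
  A: 0 + 1(29.26) = 29.26
Total out = 155.4 mol; y_C = 29.26 / 155.4 = 0.1883.

0.188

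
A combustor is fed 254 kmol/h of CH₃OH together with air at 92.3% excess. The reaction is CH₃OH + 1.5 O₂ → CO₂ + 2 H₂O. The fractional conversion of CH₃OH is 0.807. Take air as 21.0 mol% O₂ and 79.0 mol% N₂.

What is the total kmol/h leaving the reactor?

Stoichiometric O₂ = 1.5 × 254 = 381 kmol/h; O₂ fed = 381 × 1.923 = 732.7 kmol/h.
N₂ fed = 732.7 × 79/21 = 2756 kmol/h.
Fuel reacted = 0.807 × 254 → ξ = 205 kmol/h.
Outlet (n = n₀ + ν ξ):
  CH₃OH: 254 − 1(205) = 49.02
  O₂: 732.7 − 1.5(205) = 425.2
  N₂: 2756 (inert)
  CO₂: 0 + 1(205) = 205
  H₂O: 0 + 2(205) = 410
Total out = 49.02 + 425.2 + 2756 + 205 + 410 = 3845 kmol/h.

3850 kmol/h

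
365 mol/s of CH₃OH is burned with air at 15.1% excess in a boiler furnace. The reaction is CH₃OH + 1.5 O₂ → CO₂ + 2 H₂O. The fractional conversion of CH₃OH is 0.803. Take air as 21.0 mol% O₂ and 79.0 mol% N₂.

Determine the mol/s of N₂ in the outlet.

Stoichiometric O₂ = 1.5 × 365 = 547.5 mol/s; O₂ fed = 547.5 × 1.151 = 630.2 mol/s.
N₂ fed = 630.2 × 79/21 = 2371 mol/s.
Fuel reacted = 0.803 × 365 → ξ = 293.1 mol/s.
Outlet (n = n₀ + ν ξ):
  CH₃OH: 365 − 1(293.1) = 71.9
  O₂: 630.2 − 1.5(293.1) = 190.5
  N₂: 2371 (inert)
  CO₂: 0 + 1(293.1) = 293.1
  H₂O: 0 + 2(293.1) = 586.2

2370 mol/s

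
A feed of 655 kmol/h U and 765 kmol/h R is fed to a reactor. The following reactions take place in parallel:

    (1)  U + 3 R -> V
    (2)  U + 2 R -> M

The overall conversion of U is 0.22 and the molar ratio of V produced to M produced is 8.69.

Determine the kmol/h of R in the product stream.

348 kmol/h

Conversion of U: U consumed = 0.22 × 655 = 144.1 kmol/h = 1ξ₁ + 1ξ₂.
Selectivity: 1ξ₁ / (1ξ₂) = 8.69 → ξ₁ = 8.69 ξ₂.
Substitute: (1·8.69 + 1) ξ₂ = 144.1 → ξ₂ = 14.87 kmol/h, ξ₁ = 129.2 kmol/h.
Outlet amounts (n = n₀ + Σ ν·ξ):
  U: 655 − 1(129.2) − 1(14.87) = 510.9
  R: 765 − 3(129.2) − 2(14.87) = 347.6
  V: 0 + 1(129.2) = 129.2
  M: 0 + 1(14.87) = 14.87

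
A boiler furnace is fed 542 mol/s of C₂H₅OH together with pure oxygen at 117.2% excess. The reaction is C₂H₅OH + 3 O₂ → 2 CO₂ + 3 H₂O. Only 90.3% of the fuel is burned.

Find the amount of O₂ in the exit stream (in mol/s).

2060 mol/s

Stoichiometric O₂ = 3 × 542 = 1626 mol/s; O₂ fed = 1626 × 2.172 = 3532 mol/s.
Fuel reacted = 0.903 × 542 → ξ = 489.4 mol/s.
Outlet (n = n₀ + ν ξ):
  C₂H₅OH: 542 − 1(489.4) = 52.57
  O₂: 3532 − 3(489.4) = 2063
  CO₂: 0 + 2(489.4) = 978.9
  H₂O: 0 + 3(489.4) = 1468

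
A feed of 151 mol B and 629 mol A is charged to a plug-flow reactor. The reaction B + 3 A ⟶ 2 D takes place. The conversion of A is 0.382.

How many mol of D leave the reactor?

160 mol

A reacted = 0.382 × 629 = 240.3 mol; ν_A = −3, so ξ = 240.3/3 = 80.09 mol.
Outlet amounts (n = n₀ + ν ξ):
  B: 151 − 1(80.09) = 70.91
  A: 629 − 3(80.09) = 388.7
  D: 0 + 2(80.09) = 160.2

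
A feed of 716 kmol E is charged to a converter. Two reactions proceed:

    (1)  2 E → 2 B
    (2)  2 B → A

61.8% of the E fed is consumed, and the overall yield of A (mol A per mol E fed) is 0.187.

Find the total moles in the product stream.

Conversion of E: E consumed = 2ξ₁ = 0.618 × 716 → ξ₁ = 221.2 kmol.
Yield of A: 1ξ₂ / 716 = 0.187 → ξ₂ = 133.9 kmol.
Outlet amounts (n = n₀ + Σ ν·ξ):
  E: 716 − 2(221.2) = 273.5
  B: 0 + 2(221.2) − 2(133.9) = 174.7
  A: 0 + 1(133.9) = 133.9
Total out = 273.5 + 174.7 + 133.9 = 582.1 kmol.

582 kmol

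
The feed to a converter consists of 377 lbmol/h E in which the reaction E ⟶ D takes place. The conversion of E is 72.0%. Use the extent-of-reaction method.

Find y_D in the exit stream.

E reacted = 0.72 × 377 = 271.4 lbmol/h; ν_E = −1, so ξ = 271.4/1 = 271.4 lbmol/h.
Outlet amounts (n = n₀ + ν ξ):
  E: 377 − 1(271.4) = 105.6
  D: 0 + 1(271.4) = 271.4
Total out = 377 lbmol/h; y_D = 271.4 / 377 = 0.72.

0.72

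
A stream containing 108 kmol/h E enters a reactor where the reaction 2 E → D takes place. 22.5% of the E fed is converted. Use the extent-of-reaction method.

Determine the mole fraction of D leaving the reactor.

E reacted = 0.225 × 108 = 24.3 kmol/h; ν_E = −2, so ξ = 24.3/2 = 12.15 kmol/h.
Outlet amounts (n = n₀ + ν ξ):
  E: 108 − 2(12.15) = 83.7
  D: 0 + 1(12.15) = 12.15
Total out = 95.85 kmol/h; y_D = 12.15 / 95.85 = 0.1268.

0.127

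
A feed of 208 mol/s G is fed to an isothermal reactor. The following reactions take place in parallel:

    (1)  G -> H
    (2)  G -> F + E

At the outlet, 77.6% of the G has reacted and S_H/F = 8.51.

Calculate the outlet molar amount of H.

Conversion of G: G consumed = 0.776 × 208 = 161.4 mol/s = 1ξ₁ + 1ξ₂.
Selectivity: 1ξ₁ / (1ξ₂) = 8.51 → ξ₁ = 8.51 ξ₂.
Substitute: (1·8.51 + 1) ξ₂ = 161.4 → ξ₂ = 16.97 mol/s, ξ₁ = 144.4 mol/s.
Outlet amounts (n = n₀ + Σ ν·ξ):
  G: 208 − 1(144.4) − 1(16.97) = 46.59
  H: 0 + 1(144.4) = 144.4
  F: 0 + 1(16.97) = 16.97
  E: 0 + 1(16.97) = 16.97

144 mol/s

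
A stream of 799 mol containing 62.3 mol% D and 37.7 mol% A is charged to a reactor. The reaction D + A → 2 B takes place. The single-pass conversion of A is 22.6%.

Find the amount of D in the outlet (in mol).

A reacted = 0.226 × 301.2 = 68.08 mol; ν_A = −1, so ξ = 68.08/1 = 68.08 mol.
Outlet amounts (n = n₀ + ν ξ):
  D: 497.8 − 1(68.08) = 429.7
  A: 301.2 − 1(68.08) = 233.1
  B: 0 + 2(68.08) = 136.2

430 mol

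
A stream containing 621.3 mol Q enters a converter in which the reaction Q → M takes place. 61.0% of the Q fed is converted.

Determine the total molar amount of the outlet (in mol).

621 mol

Q reacted = 0.61 × 621.3 = 379 mol; ν_Q = −1, so ξ = 379/1 = 379 mol.
Outlet amounts (n = n₀ + ν ξ):
  Q: 621.3 − 1(379) = 242.3
  M: 0 + 1(379) = 379
Total out = 242.3 + 379 = 621.3 mol.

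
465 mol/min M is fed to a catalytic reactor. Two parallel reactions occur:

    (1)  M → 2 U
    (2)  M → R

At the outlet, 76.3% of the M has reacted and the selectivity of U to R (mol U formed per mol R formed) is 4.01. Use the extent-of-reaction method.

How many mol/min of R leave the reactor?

118 mol/min

Conversion of M: M consumed = 0.763 × 465 = 354.8 mol/min = 1ξ₁ + 1ξ₂.
Selectivity: 2ξ₁ / (1ξ₂) = 4.01 → ξ₁ = 2.005 ξ₂.
Substitute: (1·2.005 + 1) ξ₂ = 354.8 → ξ₂ = 118.1 mol/min, ξ₁ = 236.7 mol/min.
Outlet amounts (n = n₀ + Σ ν·ξ):
  M: 465 − 1(236.7) − 1(118.1) = 110.2
  U: 0 + 2(236.7) = 473.5
  R: 0 + 1(118.1) = 118.1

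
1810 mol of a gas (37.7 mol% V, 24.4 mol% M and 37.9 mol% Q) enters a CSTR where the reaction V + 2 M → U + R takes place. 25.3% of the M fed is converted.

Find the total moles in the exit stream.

1750 mol

M reacted = 0.253 × 441.6 = 111.7 mol; ν_M = −2, so ξ = 111.7/2 = 55.87 mol.
Outlet amounts (n = n₀ + ν ξ):
  V: 682.4 − 1(55.87) = 626.5
  M: 441.6 − 2(55.87) = 329.9
  U: 0 + 1(55.87) = 55.87
  R: 0 + 1(55.87) = 55.87
  Q: 686 (inert)
Total out = 626.5 + 329.9 + 55.87 + 55.87 + 686 = 1754 mol.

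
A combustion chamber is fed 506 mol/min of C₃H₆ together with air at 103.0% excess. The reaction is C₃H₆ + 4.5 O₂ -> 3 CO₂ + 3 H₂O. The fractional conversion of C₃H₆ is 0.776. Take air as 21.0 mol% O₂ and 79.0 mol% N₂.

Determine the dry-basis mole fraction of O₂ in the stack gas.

Stoichiometric O₂ = 4.5 × 506 = 2277 mol/min; O₂ fed = 2277 × 2.030 = 4622 mol/min.
N₂ fed = 4622 × 79/21 = 17390 mol/min.
Fuel reacted = 0.776 × 506 → ξ = 392.7 mol/min.
Outlet (n = n₀ + ν ξ):
  C₃H₆: 506 − 1(392.7) = 113.3
  O₂: 4622 − 4.5(392.7) = 2855
  N₂: 17390 (inert)
  CO₂: 0 + 3(392.7) = 1178
  H₂O: 0 + 3(392.7) = 1178
Dry total = 21540 mol/min; y_O₂ (dry) = 2855 / 21540 = 0.1326.

0.133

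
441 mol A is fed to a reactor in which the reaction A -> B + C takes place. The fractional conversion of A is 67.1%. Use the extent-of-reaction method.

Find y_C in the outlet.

0.402

A reacted = 0.671 × 441 = 295.9 mol; ν_A = −1, so ξ = 295.9/1 = 295.9 mol.
Outlet amounts (n = n₀ + ν ξ):
  A: 441 − 1(295.9) = 145.1
  B: 0 + 1(295.9) = 295.9
  C: 0 + 1(295.9) = 295.9
Total out = 736.9 mol; y_C = 295.9 / 736.9 = 0.4016.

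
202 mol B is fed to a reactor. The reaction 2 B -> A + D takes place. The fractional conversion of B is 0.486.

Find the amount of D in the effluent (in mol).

B reacted = 0.486 × 202 = 98.17 mol; ν_B = −2, so ξ = 98.17/2 = 49.09 mol.
Outlet amounts (n = n₀ + ν ξ):
  B: 202 − 2(49.09) = 103.8
  A: 0 + 1(49.09) = 49.09
  D: 0 + 1(49.09) = 49.09

49.1 mol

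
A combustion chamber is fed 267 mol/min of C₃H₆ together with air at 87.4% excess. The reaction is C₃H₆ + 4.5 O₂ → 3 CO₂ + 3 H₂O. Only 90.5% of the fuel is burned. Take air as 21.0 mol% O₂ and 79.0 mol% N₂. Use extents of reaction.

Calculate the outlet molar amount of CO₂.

Stoichiometric O₂ = 4.5 × 267 = 1202 mol/min; O₂ fed = 1202 × 1.874 = 2252 mol/min.
N₂ fed = 2252 × 79/21 = 8470 mol/min.
Fuel reacted = 0.905 × 267 → ξ = 241.6 mol/min.
Outlet (n = n₀ + ν ξ):
  C₃H₆: 267 − 1(241.6) = 25.36
  O₂: 2252 − 4.5(241.6) = 1164
  N₂: 8470 (inert)
  CO₂: 0 + 3(241.6) = 724.9
  H₂O: 0 + 3(241.6) = 724.9

725 mol/min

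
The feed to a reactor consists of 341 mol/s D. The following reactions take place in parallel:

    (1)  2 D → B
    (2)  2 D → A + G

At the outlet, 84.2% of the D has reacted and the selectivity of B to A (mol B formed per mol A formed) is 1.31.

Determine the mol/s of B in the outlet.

81.4 mol/s

Conversion of D: D consumed = 0.842 × 341 = 287.1 mol/s = 2ξ₁ + 2ξ₂.
Selectivity: 1ξ₁ / (1ξ₂) = 1.31 → ξ₁ = 1.31 ξ₂.
Substitute: (2·1.31 + 2) ξ₂ = 287.1 → ξ₂ = 62.15 mol/s, ξ₁ = 81.41 mol/s.
Outlet amounts (n = n₀ + Σ ν·ξ):
  D: 341 − 2(81.41) − 2(62.15) = 53.88
  B: 0 + 1(81.41) = 81.41
  A: 0 + 1(62.15) = 62.15
  G: 0 + 1(62.15) = 62.15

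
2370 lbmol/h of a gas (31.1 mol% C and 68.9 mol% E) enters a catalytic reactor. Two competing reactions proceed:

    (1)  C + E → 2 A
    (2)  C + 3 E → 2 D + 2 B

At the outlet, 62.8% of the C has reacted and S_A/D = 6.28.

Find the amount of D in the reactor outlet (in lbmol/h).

127 lbmol/h

Conversion of C: C consumed = 0.628 × 737.1 = 462.9 lbmol/h = 1ξ₁ + 1ξ₂.
Selectivity: 2ξ₁ / (2ξ₂) = 6.28 → ξ₁ = 6.28 ξ₂.
Substitute: (1·6.28 + 1) ξ₂ = 462.9 → ξ₂ = 63.58 lbmol/h, ξ₁ = 399.3 lbmol/h.
Outlet amounts (n = n₀ + Σ ν·ξ):
  C: 737.1 − 1(399.3) − 1(63.58) = 274.2
  E: 1633 − 1(399.3) − 3(63.58) = 1043
  A: 0 + 2(399.3) = 798.6
  D: 0 + 2(63.58) = 127.2
  B: 0 + 2(63.58) = 127.2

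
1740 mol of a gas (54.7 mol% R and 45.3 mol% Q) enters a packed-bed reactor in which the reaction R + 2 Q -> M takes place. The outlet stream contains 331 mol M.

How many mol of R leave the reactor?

621 mol

For M: n = n₀ + 1ξ → 331 = 0 + 1ξ, giving ξ = 331 mol.
Outlet amounts (n = n₀ + ν ξ):
  R: 951.8 − 1(331) = 620.8
  Q: 788.2 − 2(331) = 126.2
  M: 0 + 1(331) = 331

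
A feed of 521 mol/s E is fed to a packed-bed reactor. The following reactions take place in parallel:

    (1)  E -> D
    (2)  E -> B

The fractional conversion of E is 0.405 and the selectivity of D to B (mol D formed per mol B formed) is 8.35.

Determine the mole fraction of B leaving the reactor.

0.0433

Conversion of E: E consumed = 0.405 × 521 = 211 mol/s = 1ξ₁ + 1ξ₂.
Selectivity: 1ξ₁ / (1ξ₂) = 8.35 → ξ₁ = 8.35 ξ₂.
Substitute: (1·8.35 + 1) ξ₂ = 211 → ξ₂ = 22.57 mol/s, ξ₁ = 188.4 mol/s.
Outlet amounts (n = n₀ + Σ ν·ξ):
  E: 521 − 1(188.4) − 1(22.57) = 310
  D: 0 + 1(188.4) = 188.4
  B: 0 + 1(22.57) = 22.57
Total out = 521 mol/s; y_B = 22.57 / 521 = 0.04332.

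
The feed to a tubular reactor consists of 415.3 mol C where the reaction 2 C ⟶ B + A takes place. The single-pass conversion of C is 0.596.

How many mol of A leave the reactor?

124 mol

C reacted = 0.596 × 415.3 = 247.5 mol; ν_C = −2, so ξ = 247.5/2 = 123.8 mol.
Outlet amounts (n = n₀ + ν ξ):
  C: 415.3 − 2(123.8) = 167.8
  B: 0 + 1(123.8) = 123.8
  A: 0 + 1(123.8) = 123.8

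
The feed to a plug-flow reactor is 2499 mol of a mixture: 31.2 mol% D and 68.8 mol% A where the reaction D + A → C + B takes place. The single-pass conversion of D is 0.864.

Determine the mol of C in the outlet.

674 mol

D reacted = 0.864 × 779.7 = 673.7 mol; ν_D = −1, so ξ = 673.7/1 = 673.7 mol.
Outlet amounts (n = n₀ + ν ξ):
  D: 779.7 − 1(673.7) = 106
  A: 1719 − 1(673.7) = 1046
  C: 0 + 1(673.7) = 673.7
  B: 0 + 1(673.7) = 673.7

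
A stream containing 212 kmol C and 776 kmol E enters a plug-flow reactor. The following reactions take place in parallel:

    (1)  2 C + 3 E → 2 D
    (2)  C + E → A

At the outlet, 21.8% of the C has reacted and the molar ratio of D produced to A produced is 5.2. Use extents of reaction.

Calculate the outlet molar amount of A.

Conversion of C: C consumed = 0.218 × 212 = 46.22 kmol = 2ξ₁ + 1ξ₂.
Selectivity: 2ξ₁ / (1ξ₂) = 5.2 → ξ₁ = 2.6 ξ₂.
Substitute: (2·2.6 + 1) ξ₂ = 46.22 → ξ₂ = 7.454 kmol, ξ₁ = 19.38 kmol.
Outlet amounts (n = n₀ + Σ ν·ξ):
  C: 212 − 2(19.38) − 1(7.454) = 165.8
  E: 776 − 3(19.38) − 1(7.454) = 710.4
  D: 0 + 2(19.38) = 38.76
  A: 0 + 1(7.454) = 7.454

7.45 kmol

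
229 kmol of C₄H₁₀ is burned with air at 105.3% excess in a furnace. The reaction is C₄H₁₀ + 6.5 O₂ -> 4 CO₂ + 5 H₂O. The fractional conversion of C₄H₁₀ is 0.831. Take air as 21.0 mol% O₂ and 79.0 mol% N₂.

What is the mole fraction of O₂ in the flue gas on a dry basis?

Stoichiometric O₂ = 6.5 × 229 = 1488 kmol; O₂ fed = 1488 × 2.053 = 3056 kmol.
N₂ fed = 3056 × 79/21 = 11500 kmol.
Fuel reacted = 0.831 × 229 → ξ = 190.3 kmol.
Outlet (n = n₀ + ν ξ):
  C₄H₁₀: 229 − 1(190.3) = 38.7
  O₂: 3056 − 6.5(190.3) = 1819
  N₂: 11500 (inert)
  CO₂: 0 + 4(190.3) = 761.2
  H₂O: 0 + 5(190.3) = 951.5
Dry total = 14110 kmol; y_O₂ (dry) = 1819 / 14110 = 0.1289.

0.129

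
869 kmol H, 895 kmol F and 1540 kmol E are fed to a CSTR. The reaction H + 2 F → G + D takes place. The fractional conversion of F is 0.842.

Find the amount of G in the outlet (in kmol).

F reacted = 0.842 × 895 = 753.6 kmol; ν_F = −2, so ξ = 753.6/2 = 376.8 kmol.
Outlet amounts (n = n₀ + ν ξ):
  H: 869 − 1(376.8) = 492.2
  F: 895 − 2(376.8) = 141.4
  G: 0 + 1(376.8) = 376.8
  D: 0 + 1(376.8) = 376.8
  E: 1540 (inert)

377 kmol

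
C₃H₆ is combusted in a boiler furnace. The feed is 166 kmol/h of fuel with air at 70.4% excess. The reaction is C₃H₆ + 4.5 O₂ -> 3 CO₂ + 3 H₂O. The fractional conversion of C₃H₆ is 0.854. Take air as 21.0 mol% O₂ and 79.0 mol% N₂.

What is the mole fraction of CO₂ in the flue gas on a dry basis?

0.0724

Stoichiometric O₂ = 4.5 × 166 = 747 kmol/h; O₂ fed = 747 × 1.704 = 1273 kmol/h.
N₂ fed = 1273 × 79/21 = 4788 kmol/h.
Fuel reacted = 0.854 × 166 → ξ = 141.8 kmol/h.
Outlet (n = n₀ + ν ξ):
  C₃H₆: 166 − 1(141.8) = 24.24
  O₂: 1273 − 4.5(141.8) = 635
  N₂: 4788 (inert)
  CO₂: 0 + 3(141.8) = 425.3
  H₂O: 0 + 3(141.8) = 425.3
Dry total = 5873 kmol/h; y_CO₂ (dry) = 425.3 / 5873 = 0.07242.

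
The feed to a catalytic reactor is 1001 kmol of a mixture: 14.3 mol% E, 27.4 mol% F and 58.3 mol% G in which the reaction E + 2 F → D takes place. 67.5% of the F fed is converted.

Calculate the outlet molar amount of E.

F reacted = 0.675 × 274.3 = 185.1 kmol; ν_F = −2, so ξ = 185.1/2 = 92.57 kmol.
Outlet amounts (n = n₀ + ν ξ):
  E: 143.1 − 1(92.57) = 50.58
  F: 274.3 − 2(92.57) = 89.14
  D: 0 + 1(92.57) = 92.57
  G: 583.6 (inert)

50.6 kmol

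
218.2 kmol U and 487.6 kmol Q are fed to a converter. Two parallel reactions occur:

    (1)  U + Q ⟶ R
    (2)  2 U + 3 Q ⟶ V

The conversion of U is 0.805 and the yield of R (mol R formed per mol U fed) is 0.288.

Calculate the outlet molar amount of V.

Yield of R: 1ξ₁ / 218.2 = 0.288 → ξ₁ = 62.84 kmol.
Conversion of U: 1ξ₁ + 2ξ₂ = 0.805 × 218.2 = 175.7 → ξ₂ = 56.4 kmol.
Outlet amounts (n = n₀ + Σ ν·ξ):
  U: 218.2 − 1(62.84) − 2(56.4) = 42.55
  Q: 487.6 − 1(62.84) − 3(56.4) = 255.5
  R: 0 + 1(62.84) = 62.84
  V: 0 + 1(56.4) = 56.4

56.4 kmol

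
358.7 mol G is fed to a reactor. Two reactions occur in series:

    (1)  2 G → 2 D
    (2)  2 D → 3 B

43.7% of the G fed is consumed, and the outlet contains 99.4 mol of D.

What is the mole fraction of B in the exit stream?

0.222

Conversion of G: G consumed = 2ξ₁ = 0.437 × 358.7 → ξ₁ = 78.38 mol.
D balance: n_D = 0 + 2ξ₁ − 2ξ₂ = 99.4 → ξ₂ = (2·78.38 − 99.4)/2 = 28.68 mol.
Outlet amounts (n = n₀ + Σ ν·ξ):
  G: 358.7 − 2(78.38) = 201.9
  D: 0 + 2(78.38) − 2(28.68) = 99.4
  B: 0 + 3(28.68) = 86.03
Total out = 387.4 mol; y_B = 86.03 / 387.4 = 0.2221.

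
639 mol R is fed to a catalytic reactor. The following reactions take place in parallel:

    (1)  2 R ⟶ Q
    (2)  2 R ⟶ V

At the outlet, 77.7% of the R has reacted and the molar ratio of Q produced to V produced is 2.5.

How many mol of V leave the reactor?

70.9 mol

Conversion of R: R consumed = 0.777 × 639 = 496.5 mol = 2ξ₁ + 2ξ₂.
Selectivity: 1ξ₁ / (1ξ₂) = 2.5 → ξ₁ = 2.5 ξ₂.
Substitute: (2·2.5 + 2) ξ₂ = 496.5 → ξ₂ = 70.93 mol, ξ₁ = 177.3 mol.
Outlet amounts (n = n₀ + Σ ν·ξ):
  R: 639 − 2(177.3) − 2(70.93) = 142.5
  Q: 0 + 1(177.3) = 177.3
  V: 0 + 1(70.93) = 70.93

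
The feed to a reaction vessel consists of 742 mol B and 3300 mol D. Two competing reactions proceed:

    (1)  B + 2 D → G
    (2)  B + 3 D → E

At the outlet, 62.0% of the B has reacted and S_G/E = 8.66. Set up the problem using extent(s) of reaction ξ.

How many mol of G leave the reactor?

Conversion of B: B consumed = 0.62 × 742 = 460 mol = 1ξ₁ + 1ξ₂.
Selectivity: 1ξ₁ / (1ξ₂) = 8.66 → ξ₁ = 8.66 ξ₂.
Substitute: (1·8.66 + 1) ξ₂ = 460 → ξ₂ = 47.62 mol, ξ₁ = 412.4 mol.
Outlet amounts (n = n₀ + Σ ν·ξ):
  B: 742 − 1(412.4) − 1(47.62) = 282
  D: 3300 − 2(412.4) − 3(47.62) = 2332
  G: 0 + 1(412.4) = 412.4
  E: 0 + 1(47.62) = 47.62

412 mol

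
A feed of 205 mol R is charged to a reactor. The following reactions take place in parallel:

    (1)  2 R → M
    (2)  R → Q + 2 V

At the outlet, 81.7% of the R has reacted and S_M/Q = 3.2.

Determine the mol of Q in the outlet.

Conversion of R: R consumed = 0.817 × 205 = 167.5 mol = 2ξ₁ + 1ξ₂.
Selectivity: 1ξ₁ / (1ξ₂) = 3.2 → ξ₁ = 3.2 ξ₂.
Substitute: (2·3.2 + 1) ξ₂ = 167.5 → ξ₂ = 22.63 mol, ξ₁ = 72.43 mol.
Outlet amounts (n = n₀ + Σ ν·ξ):
  R: 205 − 2(72.43) − 1(22.63) = 37.52
  M: 0 + 1(72.43) = 72.43
  Q: 0 + 1(22.63) = 22.63
  V: 0 + 2(22.63) = 45.27

22.6 mol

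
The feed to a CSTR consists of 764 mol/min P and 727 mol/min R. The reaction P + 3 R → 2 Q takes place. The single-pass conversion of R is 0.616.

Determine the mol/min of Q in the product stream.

R reacted = 0.616 × 727 = 447.8 mol/min; ν_R = −3, so ξ = 447.8/3 = 149.3 mol/min.
Outlet amounts (n = n₀ + ν ξ):
  P: 764 − 1(149.3) = 614.7
  R: 727 − 3(149.3) = 279.2
  Q: 0 + 2(149.3) = 298.6

299 mol/min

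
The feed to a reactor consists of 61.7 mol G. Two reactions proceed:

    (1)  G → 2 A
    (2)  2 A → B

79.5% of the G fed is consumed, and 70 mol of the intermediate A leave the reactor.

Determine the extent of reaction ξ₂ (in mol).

ξ₂ = 14.1 mol

Conversion of G: G consumed = 1ξ₁ = 0.795 × 61.7 → ξ₁ = 49.05 mol.
A balance: n_A = 0 + 2ξ₁ − 2ξ₂ = 70 → ξ₂ = (2·49.05 − 70)/2 = 14.05 mol.
Outlet amounts (n = n₀ + Σ ν·ξ):
  G: 61.7 − 1(49.05) = 12.65
  A: 0 + 2(49.05) − 2(14.05) = 70
  B: 0 + 1(14.05) = 14.05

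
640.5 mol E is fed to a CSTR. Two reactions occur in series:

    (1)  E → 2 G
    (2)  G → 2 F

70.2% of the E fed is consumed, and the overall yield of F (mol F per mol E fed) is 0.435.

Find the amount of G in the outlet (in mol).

760 mol

Conversion of E: E consumed = 1ξ₁ = 0.702 × 640.5 → ξ₁ = 449.6 mol.
Yield of F: 2ξ₂ / 640.5 = 0.435 → ξ₂ = 139.3 mol.
Outlet amounts (n = n₀ + Σ ν·ξ):
  E: 640.5 − 1(449.6) = 190.9
  G: 0 + 2(449.6) − 1(139.3) = 760
  F: 0 + 2(139.3) = 278.6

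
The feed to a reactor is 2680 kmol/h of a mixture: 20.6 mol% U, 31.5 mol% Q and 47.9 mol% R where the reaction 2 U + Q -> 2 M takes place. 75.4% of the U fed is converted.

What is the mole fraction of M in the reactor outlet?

U reacted = 0.754 × 552.1 = 416.3 kmol/h; ν_U = −2, so ξ = 416.3/2 = 208.1 kmol/h.
Outlet amounts (n = n₀ + ν ξ):
  U: 552.1 − 2(208.1) = 135.8
  Q: 844.2 − 1(208.1) = 636.1
  M: 0 + 2(208.1) = 416.3
  R: 1284 (inert)
Total out = 2472 kmol/h; y_M = 416.3 / 2472 = 0.1684.

0.168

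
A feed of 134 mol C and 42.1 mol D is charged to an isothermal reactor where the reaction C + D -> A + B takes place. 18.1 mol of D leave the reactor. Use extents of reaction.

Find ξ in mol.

For D: n = n₀ − 1ξ → 18.1 = 42.1 − 1ξ, giving ξ = 24 mol.
Outlet amounts (n = n₀ + ν ξ):
  C: 134 − 1(24) = 110
  D: 42.1 − 1(24) = 18.1
  A: 0 + 1(24) = 24
  B: 0 + 1(24) = 24

ξ = 24 mol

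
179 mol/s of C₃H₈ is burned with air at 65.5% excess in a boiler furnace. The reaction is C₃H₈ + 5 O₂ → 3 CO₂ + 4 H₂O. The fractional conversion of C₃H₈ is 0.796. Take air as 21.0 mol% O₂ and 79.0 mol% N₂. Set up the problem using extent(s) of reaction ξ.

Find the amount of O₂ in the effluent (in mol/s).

Stoichiometric O₂ = 5 × 179 = 895 mol/s; O₂ fed = 895 × 1.655 = 1481 mol/s.
N₂ fed = 1481 × 79/21 = 5572 mol/s.
Fuel reacted = 0.796 × 179 → ξ = 142.5 mol/s.
Outlet (n = n₀ + ν ξ):
  C₃H₈: 179 − 1(142.5) = 36.52
  O₂: 1481 − 5(142.5) = 768.8
  N₂: 5572 (inert)
  CO₂: 0 + 3(142.5) = 427.5
  H₂O: 0 + 4(142.5) = 569.9

769 mol/s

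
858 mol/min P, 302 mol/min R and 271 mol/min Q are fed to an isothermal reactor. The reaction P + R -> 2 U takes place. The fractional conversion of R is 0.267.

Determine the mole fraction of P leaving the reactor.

0.543

R reacted = 0.267 × 302 = 80.63 mol/min; ν_R = −1, so ξ = 80.63/1 = 80.63 mol/min.
Outlet amounts (n = n₀ + ν ξ):
  P: 858 − 1(80.63) = 777.4
  R: 302 − 1(80.63) = 221.4
  U: 0 + 2(80.63) = 161.3
  Q: 271 (inert)
Total out = 1431 mol/min; y_P = 777.4 / 1431 = 0.5432.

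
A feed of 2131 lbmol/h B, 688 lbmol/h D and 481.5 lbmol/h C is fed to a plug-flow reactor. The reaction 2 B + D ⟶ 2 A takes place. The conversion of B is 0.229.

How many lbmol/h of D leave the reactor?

444 lbmol/h

B reacted = 0.229 × 2131 = 488 lbmol/h; ν_B = −2, so ξ = 488/2 = 244 lbmol/h.
Outlet amounts (n = n₀ + ν ξ):
  B: 2131 − 2(244) = 1643
  D: 688 − 1(244) = 444
  A: 0 + 2(244) = 488
  C: 481.5 (inert)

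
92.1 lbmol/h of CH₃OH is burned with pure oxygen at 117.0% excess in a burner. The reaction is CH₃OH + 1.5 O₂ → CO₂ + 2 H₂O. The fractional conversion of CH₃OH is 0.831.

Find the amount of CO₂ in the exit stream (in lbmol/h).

Stoichiometric O₂ = 1.5 × 92.1 = 138.1 lbmol/h; O₂ fed = 138.1 × 2.170 = 299.8 lbmol/h.
Fuel reacted = 0.831 × 92.1 → ξ = 76.54 lbmol/h.
Outlet (n = n₀ + ν ξ):
  CH₃OH: 92.1 − 1(76.54) = 15.56
  O₂: 299.8 − 1.5(76.54) = 185
  CO₂: 0 + 1(76.54) = 76.54
  H₂O: 0 + 2(76.54) = 153.1

76.5 lbmol/h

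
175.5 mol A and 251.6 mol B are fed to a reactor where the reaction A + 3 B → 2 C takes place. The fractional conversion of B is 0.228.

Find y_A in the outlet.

B reacted = 0.228 × 251.6 = 57.36 mol; ν_B = −3, so ξ = 57.36/3 = 19.12 mol.
Outlet amounts (n = n₀ + ν ξ):
  A: 175.5 − 1(19.12) = 156.4
  B: 251.6 − 3(19.12) = 194.2
  C: 0 + 2(19.12) = 38.24
Total out = 388.9 mol; y_A = 156.4 / 388.9 = 0.4021.

0.402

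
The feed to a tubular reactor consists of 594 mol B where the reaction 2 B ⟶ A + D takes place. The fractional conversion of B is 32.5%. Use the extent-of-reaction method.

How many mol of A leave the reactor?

96.5 mol

B reacted = 0.325 × 594 = 193.1 mol; ν_B = −2, so ξ = 193.1/2 = 96.53 mol.
Outlet amounts (n = n₀ + ν ξ):
  B: 594 − 2(96.53) = 400.9
  A: 0 + 1(96.53) = 96.53
  D: 0 + 1(96.53) = 96.53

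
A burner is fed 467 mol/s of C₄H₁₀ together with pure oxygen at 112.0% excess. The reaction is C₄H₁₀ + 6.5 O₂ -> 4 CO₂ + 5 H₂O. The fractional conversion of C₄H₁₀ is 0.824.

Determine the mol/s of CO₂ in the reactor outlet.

1540 mol/s

Stoichiometric O₂ = 6.5 × 467 = 3036 mol/s; O₂ fed = 3036 × 2.120 = 6435 mol/s.
Fuel reacted = 0.824 × 467 → ξ = 384.8 mol/s.
Outlet (n = n₀ + ν ξ):
  C₄H₁₀: 467 − 1(384.8) = 82.19
  O₂: 6435 − 6.5(384.8) = 3934
  CO₂: 0 + 4(384.8) = 1539
  H₂O: 0 + 5(384.8) = 1924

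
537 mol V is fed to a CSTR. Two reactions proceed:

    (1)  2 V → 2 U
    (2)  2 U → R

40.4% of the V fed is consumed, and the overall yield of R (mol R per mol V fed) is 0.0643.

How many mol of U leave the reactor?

Conversion of V: V consumed = 2ξ₁ = 0.404 × 537 → ξ₁ = 108.5 mol.
Yield of R: 1ξ₂ / 537 = 0.0643 → ξ₂ = 34.53 mol.
Outlet amounts (n = n₀ + Σ ν·ξ):
  V: 537 − 2(108.5) = 320.1
  U: 0 + 2(108.5) − 2(34.53) = 147.9
  R: 0 + 1(34.53) = 34.53

148 mol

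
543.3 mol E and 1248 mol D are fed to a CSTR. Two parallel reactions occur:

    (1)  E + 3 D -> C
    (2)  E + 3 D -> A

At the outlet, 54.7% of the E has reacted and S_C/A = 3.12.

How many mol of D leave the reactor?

356 mol

Conversion of E: E consumed = 0.547 × 543.3 = 297.2 mol = 1ξ₁ + 1ξ₂.
Selectivity: 1ξ₁ / (1ξ₂) = 3.12 → ξ₁ = 3.12 ξ₂.
Substitute: (1·3.12 + 1) ξ₂ = 297.2 → ξ₂ = 72.13 mol, ξ₁ = 225.1 mol.
Outlet amounts (n = n₀ + Σ ν·ξ):
  E: 543.3 − 1(225.1) − 1(72.13) = 246.1
  D: 1248 − 3(225.1) − 3(72.13) = 356.4
  C: 0 + 1(225.1) = 225.1
  A: 0 + 1(72.13) = 72.13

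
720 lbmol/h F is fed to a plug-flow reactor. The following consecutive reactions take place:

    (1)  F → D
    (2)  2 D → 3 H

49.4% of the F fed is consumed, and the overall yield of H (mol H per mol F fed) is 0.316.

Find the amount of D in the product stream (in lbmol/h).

204 lbmol/h

Conversion of F: F consumed = 1ξ₁ = 0.494 × 720 → ξ₁ = 355.7 lbmol/h.
Yield of H: 3ξ₂ / 720 = 0.316 → ξ₂ = 75.84 lbmol/h.
Outlet amounts (n = n₀ + Σ ν·ξ):
  F: 720 − 1(355.7) = 364.3
  D: 0 + 1(355.7) − 2(75.84) = 204
  H: 0 + 3(75.84) = 227.5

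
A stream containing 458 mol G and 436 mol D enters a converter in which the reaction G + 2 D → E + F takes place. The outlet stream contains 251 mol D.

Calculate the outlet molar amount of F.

92.5 mol

For D: n = n₀ − 2ξ → 251 = 436 − 2ξ, giving ξ = 92.5 mol.
Outlet amounts (n = n₀ + ν ξ):
  G: 458 − 1(92.5) = 365.5
  D: 436 − 2(92.5) = 251
  E: 0 + 1(92.5) = 92.5
  F: 0 + 1(92.5) = 92.5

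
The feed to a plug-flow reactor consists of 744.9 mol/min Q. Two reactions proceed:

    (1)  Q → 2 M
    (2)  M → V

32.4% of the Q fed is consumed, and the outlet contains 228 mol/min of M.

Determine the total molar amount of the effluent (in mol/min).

Conversion of Q: Q consumed = 1ξ₁ = 0.324 × 744.9 → ξ₁ = 241.3 mol/min.
M balance: n_M = 0 + 2ξ₁ − 1ξ₂ = 228 → ξ₂ = (2·241.3 − 228)/1 = 254.7 mol/min.
Outlet amounts (n = n₀ + Σ ν·ξ):
  Q: 744.9 − 1(241.3) = 503.6
  M: 0 + 2(241.3) − 1(254.7) = 228
  V: 0 + 1(254.7) = 254.7
Total out = 503.6 + 228 + 254.7 = 986.2 mol/min.

986 mol/min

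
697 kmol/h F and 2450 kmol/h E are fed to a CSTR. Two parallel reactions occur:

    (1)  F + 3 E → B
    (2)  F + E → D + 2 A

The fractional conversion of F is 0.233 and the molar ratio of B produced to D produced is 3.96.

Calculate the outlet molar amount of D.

Conversion of F: F consumed = 0.233 × 697 = 162.4 kmol/h = 1ξ₁ + 1ξ₂.
Selectivity: 1ξ₁ / (1ξ₂) = 3.96 → ξ₁ = 3.96 ξ₂.
Substitute: (1·3.96 + 1) ξ₂ = 162.4 → ξ₂ = 32.74 kmol/h, ξ₁ = 129.7 kmol/h.
Outlet amounts (n = n₀ + Σ ν·ξ):
  F: 697 − 1(129.7) − 1(32.74) = 534.6
  E: 2450 − 3(129.7) − 1(32.74) = 2028
  B: 0 + 1(129.7) = 129.7
  D: 0 + 1(32.74) = 32.74
  A: 0 + 2(32.74) = 65.48

32.7 kmol/h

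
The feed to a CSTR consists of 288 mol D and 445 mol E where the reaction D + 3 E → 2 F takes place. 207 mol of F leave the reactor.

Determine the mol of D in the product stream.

For F: n = n₀ + 2ξ → 207 = 0 + 2ξ, giving ξ = 103.5 mol.
Outlet amounts (n = n₀ + ν ξ):
  D: 288 − 1(103.5) = 184.5
  E: 445 − 3(103.5) = 134.5
  F: 0 + 2(103.5) = 207

184 mol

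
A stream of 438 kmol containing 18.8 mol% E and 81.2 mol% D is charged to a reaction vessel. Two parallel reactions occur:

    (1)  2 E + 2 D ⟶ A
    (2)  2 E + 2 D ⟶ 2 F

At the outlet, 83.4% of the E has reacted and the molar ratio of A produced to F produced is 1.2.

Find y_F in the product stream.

Conversion of E: E consumed = 0.834 × 82.34 = 68.67 kmol = 2ξ₁ + 2ξ₂.
Selectivity: 1ξ₁ / (2ξ₂) = 1.2 → ξ₁ = 2.4 ξ₂.
Substitute: (2·2.4 + 2) ξ₂ = 68.67 → ξ₂ = 10.1 kmol, ξ₁ = 24.24 kmol.
Outlet amounts (n = n₀ + Σ ν·ξ):
  E: 82.34 − 2(24.24) − 2(10.1) = 13.67
  D: 355.7 − 2(24.24) − 2(10.1) = 287
  A: 0 + 1(24.24) = 24.24
  F: 0 + 2(10.1) = 20.2
Total out = 345.1 kmol; y_F = 20.2 / 345.1 = 0.05853.

0.0585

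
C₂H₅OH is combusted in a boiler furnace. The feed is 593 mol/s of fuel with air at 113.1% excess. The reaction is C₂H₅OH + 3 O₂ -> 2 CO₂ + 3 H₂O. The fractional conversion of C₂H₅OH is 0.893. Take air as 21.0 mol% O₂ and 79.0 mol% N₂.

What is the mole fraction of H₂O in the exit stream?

0.0828

Stoichiometric O₂ = 3 × 593 = 1779 mol/s; O₂ fed = 1779 × 2.131 = 3791 mol/s.
N₂ fed = 3791 × 79/21 = 14260 mol/s.
Fuel reacted = 0.893 × 593 → ξ = 529.5 mol/s.
Outlet (n = n₀ + ν ξ):
  C₂H₅OH: 593 − 1(529.5) = 63.45
  O₂: 3791 − 3(529.5) = 2202
  N₂: 14260 (inert)
  CO₂: 0 + 2(529.5) = 1059
  H₂O: 0 + 3(529.5) = 1589
Total out = 19180 mol/s; y_H₂O = 1589 / 19180 = 0.08285.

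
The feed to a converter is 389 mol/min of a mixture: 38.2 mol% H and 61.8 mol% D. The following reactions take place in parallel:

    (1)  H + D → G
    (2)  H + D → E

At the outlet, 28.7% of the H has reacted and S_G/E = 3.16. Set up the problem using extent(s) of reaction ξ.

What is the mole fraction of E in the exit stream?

Conversion of H: H consumed = 0.287 × 148.6 = 42.65 mol/min = 1ξ₁ + 1ξ₂.
Selectivity: 1ξ₁ / (1ξ₂) = 3.16 → ξ₁ = 3.16 ξ₂.
Substitute: (1·3.16 + 1) ξ₂ = 42.65 → ξ₂ = 10.25 mol/min, ξ₁ = 32.4 mol/min.
Outlet amounts (n = n₀ + Σ ν·ξ):
  H: 148.6 − 1(32.4) − 1(10.25) = 106
  D: 240.4 − 1(32.4) − 1(10.25) = 197.8
  G: 0 + 1(32.4) = 32.4
  E: 0 + 1(10.25) = 10.25
Total out = 346.4 mol/min; y_E = 10.25 / 346.4 = 0.0296.

0.0296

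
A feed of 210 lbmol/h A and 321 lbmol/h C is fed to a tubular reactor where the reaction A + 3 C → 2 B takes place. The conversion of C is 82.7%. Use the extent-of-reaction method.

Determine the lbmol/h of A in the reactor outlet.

C reacted = 0.827 × 321 = 265.5 lbmol/h; ν_C = −3, so ξ = 265.5/3 = 88.49 lbmol/h.
Outlet amounts (n = n₀ + ν ξ):
  A: 210 − 1(88.49) = 121.5
  C: 321 − 3(88.49) = 55.53
  B: 0 + 2(88.49) = 177

122 lbmol/h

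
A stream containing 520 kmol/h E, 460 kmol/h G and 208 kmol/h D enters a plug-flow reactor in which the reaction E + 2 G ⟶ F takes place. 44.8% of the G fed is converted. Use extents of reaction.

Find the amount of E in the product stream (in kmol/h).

417 kmol/h

G reacted = 0.448 × 460 = 206.1 kmol/h; ν_G = −2, so ξ = 206.1/2 = 103 kmol/h.
Outlet amounts (n = n₀ + ν ξ):
  E: 520 − 1(103) = 417
  G: 460 − 2(103) = 253.9
  F: 0 + 1(103) = 103
  D: 208 (inert)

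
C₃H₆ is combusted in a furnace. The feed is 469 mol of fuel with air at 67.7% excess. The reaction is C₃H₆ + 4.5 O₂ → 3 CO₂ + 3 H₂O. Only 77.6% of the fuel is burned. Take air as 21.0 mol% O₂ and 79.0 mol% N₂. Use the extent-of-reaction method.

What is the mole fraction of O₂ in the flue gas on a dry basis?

0.116

Stoichiometric O₂ = 4.5 × 469 = 2110 mol; O₂ fed = 2110 × 1.677 = 3539 mol.
N₂ fed = 3539 × 79/21 = 13310 mol.
Fuel reacted = 0.776 × 469 → ξ = 363.9 mol.
Outlet (n = n₀ + ν ξ):
  C₃H₆: 469 − 1(363.9) = 105.1
  O₂: 3539 − 4.5(363.9) = 1902
  N₂: 13310 (inert)
  CO₂: 0 + 3(363.9) = 1092
  H₂O: 0 + 3(363.9) = 1092
Dry total = 16410 mol; y_O₂ (dry) = 1902 / 16410 = 0.1159.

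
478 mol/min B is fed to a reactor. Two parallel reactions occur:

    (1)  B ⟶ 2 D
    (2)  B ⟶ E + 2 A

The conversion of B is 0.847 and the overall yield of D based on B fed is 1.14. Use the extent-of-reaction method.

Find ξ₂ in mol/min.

Yield of D: 2ξ₁ / 478 = 1.14 → ξ₁ = 272.5 mol/min.
Conversion of B: 1ξ₁ + 1ξ₂ = 0.847 × 478 = 404.9 → ξ₂ = 132.4 mol/min.
Outlet amounts (n = n₀ + Σ ν·ξ):
  B: 478 − 1(272.5) − 1(132.4) = 73.13
  D: 0 + 2(272.5) = 544.9
  E: 0 + 1(132.4) = 132.4
  A: 0 + 2(132.4) = 264.8

ξ₂ = 132 mol/min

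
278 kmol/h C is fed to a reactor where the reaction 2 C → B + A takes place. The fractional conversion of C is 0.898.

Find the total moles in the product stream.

C reacted = 0.898 × 278 = 249.6 kmol/h; ν_C = −2, so ξ = 249.6/2 = 124.8 kmol/h.
Outlet amounts (n = n₀ + ν ξ):
  C: 278 − 2(124.8) = 28.36
  B: 0 + 1(124.8) = 124.8
  A: 0 + 1(124.8) = 124.8
Total out = 28.36 + 124.8 + 124.8 = 278 kmol/h.

278 kmol/h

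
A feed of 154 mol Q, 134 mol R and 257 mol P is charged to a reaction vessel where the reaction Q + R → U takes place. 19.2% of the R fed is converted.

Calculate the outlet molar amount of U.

R reacted = 0.192 × 134 = 25.73 mol; ν_R = −1, so ξ = 25.73/1 = 25.73 mol.
Outlet amounts (n = n₀ + ν ξ):
  Q: 154 − 1(25.73) = 128.3
  R: 134 − 1(25.73) = 108.3
  U: 0 + 1(25.73) = 25.73
  P: 257 (inert)

25.7 mol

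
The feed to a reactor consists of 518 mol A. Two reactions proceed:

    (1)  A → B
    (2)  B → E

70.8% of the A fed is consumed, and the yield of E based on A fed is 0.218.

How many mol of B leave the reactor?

Conversion of A: A consumed = 1ξ₁ = 0.708 × 518 → ξ₁ = 366.7 mol.
Yield of E: 1ξ₂ / 518 = 0.218 → ξ₂ = 112.9 mol.
Outlet amounts (n = n₀ + Σ ν·ξ):
  A: 518 − 1(366.7) = 151.3
  B: 0 + 1(366.7) − 1(112.9) = 253.8
  E: 0 + 1(112.9) = 112.9

254 mol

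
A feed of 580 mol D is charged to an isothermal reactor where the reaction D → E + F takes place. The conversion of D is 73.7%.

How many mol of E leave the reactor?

427 mol

D reacted = 0.737 × 580 = 427.5 mol; ν_D = −1, so ξ = 427.5/1 = 427.5 mol.
Outlet amounts (n = n₀ + ν ξ):
  D: 580 − 1(427.5) = 152.5
  E: 0 + 1(427.5) = 427.5
  F: 0 + 1(427.5) = 427.5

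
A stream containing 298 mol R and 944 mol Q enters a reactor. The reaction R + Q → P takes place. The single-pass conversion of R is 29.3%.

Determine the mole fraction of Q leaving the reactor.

0.742

R reacted = 0.293 × 298 = 87.31 mol; ν_R = −1, so ξ = 87.31/1 = 87.31 mol.
Outlet amounts (n = n₀ + ν ξ):
  R: 298 − 1(87.31) = 210.7
  Q: 944 − 1(87.31) = 856.7
  P: 0 + 1(87.31) = 87.31
Total out = 1155 mol; y_Q = 856.7 / 1155 = 0.7419.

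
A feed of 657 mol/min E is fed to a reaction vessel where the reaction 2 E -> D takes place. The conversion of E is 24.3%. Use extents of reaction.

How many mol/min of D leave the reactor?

79.8 mol/min

E reacted = 0.243 × 657 = 159.7 mol/min; ν_E = −2, so ξ = 159.7/2 = 79.83 mol/min.
Outlet amounts (n = n₀ + ν ξ):
  E: 657 − 2(79.83) = 497.3
  D: 0 + 1(79.83) = 79.83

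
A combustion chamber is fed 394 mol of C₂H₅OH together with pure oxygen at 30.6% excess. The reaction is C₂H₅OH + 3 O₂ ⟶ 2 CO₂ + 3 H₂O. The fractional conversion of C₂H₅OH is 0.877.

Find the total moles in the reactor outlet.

Stoichiometric O₂ = 3 × 394 = 1182 mol; O₂ fed = 1182 × 1.306 = 1544 mol.
Fuel reacted = 0.877 × 394 → ξ = 345.5 mol.
Outlet (n = n₀ + ν ξ):
  C₂H₅OH: 394 − 1(345.5) = 48.46
  O₂: 1544 − 3(345.5) = 507.1
  CO₂: 0 + 2(345.5) = 691.1
  H₂O: 0 + 3(345.5) = 1037
Total out = 48.46 + 507.1 + 691.1 + 1037 = 2283 mol.

2280 mol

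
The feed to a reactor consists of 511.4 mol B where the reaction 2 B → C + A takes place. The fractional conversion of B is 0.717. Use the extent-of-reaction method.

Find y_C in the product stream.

0.358

B reacted = 0.717 × 511.4 = 366.7 mol; ν_B = −2, so ξ = 366.7/2 = 183.3 mol.
Outlet amounts (n = n₀ + ν ξ):
  B: 511.4 − 2(183.3) = 144.7
  C: 0 + 1(183.3) = 183.3
  A: 0 + 1(183.3) = 183.3
Total out = 511.4 mol; y_C = 183.3 / 511.4 = 0.3585.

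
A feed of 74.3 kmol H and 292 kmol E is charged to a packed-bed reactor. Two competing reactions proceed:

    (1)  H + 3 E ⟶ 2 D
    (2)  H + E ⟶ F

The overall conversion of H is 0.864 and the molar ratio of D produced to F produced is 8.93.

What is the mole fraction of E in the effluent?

0.492

Conversion of H: H consumed = 0.864 × 74.3 = 64.2 kmol = 1ξ₁ + 1ξ₂.
Selectivity: 2ξ₁ / (1ξ₂) = 8.93 → ξ₁ = 4.465 ξ₂.
Substitute: (1·4.465 + 1) ξ₂ = 64.2 → ξ₂ = 11.75 kmol, ξ₁ = 52.45 kmol.
Outlet amounts (n = n₀ + Σ ν·ξ):
  H: 74.3 − 1(52.45) − 1(11.75) = 10.1
  E: 292 − 3(52.45) − 1(11.75) = 122.9
  D: 0 + 2(52.45) = 104.9
  F: 0 + 1(11.75) = 11.75
Total out = 249.7 kmol; y_E = 122.9 / 249.7 = 0.4923.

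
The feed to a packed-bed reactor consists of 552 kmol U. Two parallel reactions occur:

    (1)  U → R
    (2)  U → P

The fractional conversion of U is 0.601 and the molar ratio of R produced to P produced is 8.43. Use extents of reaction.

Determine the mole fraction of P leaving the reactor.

0.0637

Conversion of U: U consumed = 0.601 × 552 = 331.8 kmol = 1ξ₁ + 1ξ₂.
Selectivity: 1ξ₁ / (1ξ₂) = 8.43 → ξ₁ = 8.43 ξ₂.
Substitute: (1·8.43 + 1) ξ₂ = 331.8 → ξ₂ = 35.18 kmol, ξ₁ = 296.6 kmol.
Outlet amounts (n = n₀ + Σ ν·ξ):
  U: 552 − 1(296.6) − 1(35.18) = 220.2
  R: 0 + 1(296.6) = 296.6
  P: 0 + 1(35.18) = 35.18
Total out = 552 kmol; y_P = 35.18 / 552 = 0.06373.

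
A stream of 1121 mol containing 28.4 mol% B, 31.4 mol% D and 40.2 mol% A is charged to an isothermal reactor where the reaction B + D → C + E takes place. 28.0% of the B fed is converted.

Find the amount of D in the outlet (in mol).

263 mol

B reacted = 0.28 × 318.4 = 89.14 mol; ν_B = −1, so ξ = 89.14/1 = 89.14 mol.
Outlet amounts (n = n₀ + ν ξ):
  B: 318.4 − 1(89.14) = 229.2
  D: 352 − 1(89.14) = 262.9
  C: 0 + 1(89.14) = 89.14
  E: 0 + 1(89.14) = 89.14
  A: 450.6 (inert)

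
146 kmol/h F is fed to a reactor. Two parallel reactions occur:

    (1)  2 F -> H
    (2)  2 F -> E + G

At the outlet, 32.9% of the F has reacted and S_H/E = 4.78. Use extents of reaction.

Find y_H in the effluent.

0.157

Conversion of F: F consumed = 0.329 × 146 = 48.03 kmol/h = 2ξ₁ + 2ξ₂.
Selectivity: 1ξ₁ / (1ξ₂) = 4.78 → ξ₁ = 4.78 ξ₂.
Substitute: (2·4.78 + 2) ξ₂ = 48.03 → ξ₂ = 4.155 kmol/h, ξ₁ = 19.86 kmol/h.
Outlet amounts (n = n₀ + Σ ν·ξ):
  F: 146 − 2(19.86) − 2(4.155) = 97.97
  H: 0 + 1(19.86) = 19.86
  E: 0 + 1(4.155) = 4.155
  G: 0 + 1(4.155) = 4.155
Total out = 126.1 kmol/h; y_H = 19.86 / 126.1 = 0.1575.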